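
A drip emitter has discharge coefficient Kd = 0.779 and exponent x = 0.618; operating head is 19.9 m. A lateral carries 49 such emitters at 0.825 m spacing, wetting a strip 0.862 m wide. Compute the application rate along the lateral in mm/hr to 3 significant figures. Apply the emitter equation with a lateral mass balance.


Approach: apply the emitter equation with a lateral mass balance, q = Kd*h^x; Q = n*q; rate = Q/(n*spacing*width).
Step 1 — single emitter flow (q = Kd*h^x):
  q = 0.779 * 19.9^0.618 = 4.9457 L/hr
Step 2 — total lateral flow: Q = 49 * 4.9457 = 242.34 L/hr
Step 3 — wetted area: A = 49 * 0.825 * 0.862 = 34.846 m^2
Step 4 — application rate: Q/A = 242.34/34.846 = 6.95 mm/hr
Therefore the application rate along the lateral = 6.95 mm/hr.


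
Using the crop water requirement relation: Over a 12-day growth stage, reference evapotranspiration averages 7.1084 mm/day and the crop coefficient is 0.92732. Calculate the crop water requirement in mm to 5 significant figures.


Approach: apply the crop water requirement relation, CWR = ET0 * Kc * days.
CWR = 7.1084 * 0.92732 * 12 = 79.101 mm
Therefore the crop water requirement = 79.101 mm.


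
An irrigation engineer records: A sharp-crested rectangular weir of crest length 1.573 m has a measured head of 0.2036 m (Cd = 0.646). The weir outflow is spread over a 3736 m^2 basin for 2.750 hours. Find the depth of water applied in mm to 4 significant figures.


Approach: apply the rectangular weir equation with a volume-to-depth conversion, Q = (2/3)*Cd*L*sqrt(2g)*H^1.5; d = Q*t/A * 1000.
Step 1 — weir discharge:
  Q = (2/3)*0.646*1.573*sqrt(2*9.81)*0.2036^1.5 = 0.275668 m^3/s
Step 2 — volume: V = 0.275668 * 2.750*3600 = 2729.11 m^3
Step 3 — depth: d = V/A * 1000 = 2729.11/3736 * 1000 = 730.5 mm
Therefore the depth of water applied = 730.5 mm.


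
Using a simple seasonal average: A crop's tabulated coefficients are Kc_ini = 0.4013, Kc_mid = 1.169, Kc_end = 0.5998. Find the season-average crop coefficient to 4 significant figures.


Approach: apply a simple seasonal average, Kc_avg = (Kc_ini + Kc_mid + Kc_end)/3.
Kc_avg = (0.4013 + 1.169 + 0.5998)/3 = 0.7234
Therefore the season-average crop coefficient = 0.7234.


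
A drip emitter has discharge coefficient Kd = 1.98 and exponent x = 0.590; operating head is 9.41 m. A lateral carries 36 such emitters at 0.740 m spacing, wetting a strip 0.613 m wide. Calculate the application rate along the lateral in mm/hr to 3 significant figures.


Approach: apply the emitter equation with a lateral mass balance, q = Kd*h^x; Q = n*q; rate = Q/(n*spacing*width).
Step 1 — single emitter flow (q = Kd*h^x):
  q = 1.98 * 9.41^0.590 = 7.4316 L/hr
Step 2 — total lateral flow: Q = 36 * 7.4316 = 267.54 L/hr
Step 3 — wetted area: A = 36 * 0.740 * 0.613 = 16.330 m^2
Step 4 — application rate: Q/A = 267.54/16.330 = 16.4 mm/hr
Therefore the application rate along the lateral = 16.4 mm/hr.


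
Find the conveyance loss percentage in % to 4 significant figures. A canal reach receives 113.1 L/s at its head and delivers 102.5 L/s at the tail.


Approach: apply the conveyance loss ratio, loss% = ((Q_head - Q_tail)/Q_head)*100.
loss = ((113.1 - 102.5)/113.1)*100 = 9.372 %
Therefore the conveyance loss percentage = 9.372 %.


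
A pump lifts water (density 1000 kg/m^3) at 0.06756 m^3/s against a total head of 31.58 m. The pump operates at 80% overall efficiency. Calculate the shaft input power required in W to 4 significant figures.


Approach: apply hydraulic power then efficiency conversion, P = rho*g*Q*H; P_in = P/eta.
Step 1 — hydraulic power (P = rho*g*Q*H):
  P = 1000 * 9.81 * 0.06756 * 31.58 = 20930.1 W
Step 2 — input power: P_in = P/eta = 20930.1 / 0.8 = 26160 W
Therefore the shaft input power required = 26160 W.


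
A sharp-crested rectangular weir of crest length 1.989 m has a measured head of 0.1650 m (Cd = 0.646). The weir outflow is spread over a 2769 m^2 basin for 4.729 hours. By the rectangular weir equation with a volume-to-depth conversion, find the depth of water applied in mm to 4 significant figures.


Approach: apply the rectangular weir equation with a volume-to-depth conversion, Q = (2/3)*Cd*L*sqrt(2g)*H^1.5; d = Q*t/A * 1000.
Step 1 — weir discharge:
  Q = (2/3)*0.646*1.989*sqrt(2*9.81)*0.1650^1.5 = 0.254303 m^3/s
Step 2 — volume: V = 0.254303 * 4.729*3600 = 4329.36 m^3
Step 3 — depth: d = V/A * 1000 = 4329.36/2769 * 1000 = 1564 mm
Therefore the depth of water applied = 1564 mm.


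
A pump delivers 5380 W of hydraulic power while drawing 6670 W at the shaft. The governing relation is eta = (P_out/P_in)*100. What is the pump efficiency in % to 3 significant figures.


eta = (5380 / 6670) * 100 = 80.7 %
Therefore the pump efficiency = 80.7 %.


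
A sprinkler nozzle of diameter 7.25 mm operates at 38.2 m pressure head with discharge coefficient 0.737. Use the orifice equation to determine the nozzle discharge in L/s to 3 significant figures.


Approach: apply the orifice equation, Q = Cd*A*sqrt(2*g*h), A = pi*(d/2)^2.
A = pi*(7.25e-3/2)^2 = 4.1282e-05 m^2
Q = 0.737 * 4.1282e-05 * sqrt(2*9.81*38.2) * 1000 = 0.833 L/s
Therefore the nozzle discharge = 0.833 L/s.


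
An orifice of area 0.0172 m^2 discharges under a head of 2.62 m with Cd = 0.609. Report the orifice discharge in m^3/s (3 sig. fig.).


Approach: apply the orifice equation, Q = Cd*A*sqrt(2*g*h).
Q = 0.609 * 0.0172 * sqrt(2*9.81*2.62) = 0.0751 m^3/s
Therefore the orifice discharge = 0.0751 m^3/s.


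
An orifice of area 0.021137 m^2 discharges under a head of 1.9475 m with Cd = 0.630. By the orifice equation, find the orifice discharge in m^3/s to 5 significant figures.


Approach: apply the orifice equation, Q = Cd*A*sqrt(2*g*h).
Q = 0.630 * 0.021137 * sqrt(2*9.81*1.9475) = 0.082314 m^3/s
Therefore the orifice discharge = 0.082314 m^3/s.


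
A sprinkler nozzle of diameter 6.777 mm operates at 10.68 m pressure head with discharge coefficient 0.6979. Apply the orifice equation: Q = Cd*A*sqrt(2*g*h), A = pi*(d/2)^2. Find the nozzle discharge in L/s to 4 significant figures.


A = pi*(6.777e-3/2)^2 = 3.60716e-05 m^2
Q = 0.6979 * 3.60716e-05 * sqrt(2*9.81*10.68) * 1000 = 0.3644 L/s
Therefore the nozzle discharge = 0.3644 L/s.


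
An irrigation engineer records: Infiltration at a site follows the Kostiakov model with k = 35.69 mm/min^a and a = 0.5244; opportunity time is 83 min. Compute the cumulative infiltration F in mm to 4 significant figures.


Approach: apply the Kostiakov infiltration equation, F = k*t^a.
F = 35.69 * 83^0.5244 = 362.2 mm
Therefore the cumulative infiltration F = 362.2 mm.


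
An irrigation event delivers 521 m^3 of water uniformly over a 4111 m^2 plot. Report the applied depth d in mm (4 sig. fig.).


Approach: apply depth from volume over area, d = (V/A)*1000.
d = (521 / 4111) * 1000 = 126.7 mm
Therefore the applied depth d = 126.7 mm.


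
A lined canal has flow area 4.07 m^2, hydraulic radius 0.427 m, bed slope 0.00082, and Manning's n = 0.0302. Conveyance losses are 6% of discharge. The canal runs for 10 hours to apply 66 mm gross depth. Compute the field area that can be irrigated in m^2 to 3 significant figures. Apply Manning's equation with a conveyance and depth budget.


Approach: apply Manning's equation with a conveyance and depth budget, Q = (1/n)*A*R^(2/3)*S^(1/2); Q_field = Q*(1-loss); Area = Q_field*t/(d/1000).
Step 1 — canal discharge (Manning's equation):
  Q = (1/0.0302) * 4.07 * 0.427^(2/3) * 0.00082^(1/2) = 2.1883 m^3/s
Step 2 — delivered flow: Q_field = 2.1883*(1 - 6/100) = 2.0570 m^3/s
Step 3 — volume delivered: V = 2.0570 * 10*3600 = 74053 m^3
Step 4 — area served: A = V / (depth/1000) = 74053 / 0.066 = 1120000 m^2
Therefore the field area that can be irrigated = 1120000 m^2.


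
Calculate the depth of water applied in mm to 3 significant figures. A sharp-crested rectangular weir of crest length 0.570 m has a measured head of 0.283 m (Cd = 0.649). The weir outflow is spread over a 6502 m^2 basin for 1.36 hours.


Approach: apply the rectangular weir equation with a volume-to-depth conversion, Q = (2/3)*Cd*L*sqrt(2g)*H^1.5; d = Q*t/A * 1000.
Step 1 — weir discharge:
  Q = (2/3)*0.649*0.570*sqrt(2*9.81)*0.283^1.5 = 0.16446 m^3/s
Step 2 — volume: V = 0.16446 * 1.36*3600 = 805.19 m^3
Step 3 — depth: d = V/A * 1000 = 805.19/6502 * 1000 = 124 mm
Therefore the depth of water applied = 124 mm.


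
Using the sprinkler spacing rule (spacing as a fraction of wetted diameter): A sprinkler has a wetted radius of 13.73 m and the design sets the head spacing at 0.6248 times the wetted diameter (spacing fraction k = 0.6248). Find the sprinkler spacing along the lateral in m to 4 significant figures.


Approach: apply the sprinkler spacing rule (spacing as a fraction of wetted diameter), S = k*(2*R).
S = 0.6248 * (2 * 13.73) = 17.16 m
Therefore the sprinkler spacing along the lateral = 17.16 m.


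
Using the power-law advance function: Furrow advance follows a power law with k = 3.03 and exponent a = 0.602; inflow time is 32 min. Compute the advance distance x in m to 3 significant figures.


Approach: apply the power-law advance function, x = k*t^a.
x = 3.03 * 32^0.602 = 24.4 m
Therefore the advance distance x = 24.4 m.


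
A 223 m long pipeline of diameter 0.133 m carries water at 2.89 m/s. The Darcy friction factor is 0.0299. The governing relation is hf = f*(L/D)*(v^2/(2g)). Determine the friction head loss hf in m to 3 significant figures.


hf = 0.0299 * (223/0.133) * (2.89^2 / (2*9.81))
hf = 21.3 m
Therefore the friction head loss hf = 21.3 m.


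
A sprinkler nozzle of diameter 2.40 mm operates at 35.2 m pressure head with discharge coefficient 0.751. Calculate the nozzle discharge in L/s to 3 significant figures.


Approach: apply the orifice equation, Q = Cd*A*sqrt(2*g*h), A = pi*(d/2)^2.
A = pi*(2.40e-3/2)^2 = 4.5239e-06 m^2
Q = 0.751 * 4.5239e-06 * sqrt(2*9.81*35.2) * 1000 = 0.0893 L/s
Therefore the nozzle discharge = 0.0893 L/s.


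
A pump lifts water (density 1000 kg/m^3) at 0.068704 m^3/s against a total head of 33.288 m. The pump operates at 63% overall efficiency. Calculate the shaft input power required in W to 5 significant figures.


Approach: apply hydraulic power then efficiency conversion, P = rho*g*Q*H; P_in = P/eta.
Step 1 — hydraulic power (P = rho*g*Q*H):
  P = 1000 * 9.81 * 0.068704 * 33.288 = 22435.65 W
Step 2 — input power: P_in = P/eta = 22435.65 / 0.63 = 35612 W
Therefore the shaft input power required = 35612 W.


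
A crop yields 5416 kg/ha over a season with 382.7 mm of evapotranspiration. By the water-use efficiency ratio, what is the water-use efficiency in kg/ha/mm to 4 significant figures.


Approach: apply the water-use efficiency ratio, WUE = yield/ET.
WUE = 5416 / 382.7 = 14.15 kg/ha/mm
Therefore the water-use efficiency = 14.15 kg/ha/mm.


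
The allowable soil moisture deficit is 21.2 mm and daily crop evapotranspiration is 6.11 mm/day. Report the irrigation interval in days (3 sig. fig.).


Approach: apply the irrigation interval relation, interval = SMD / ETc.
interval = 21.2 / 6.11 = 3.47 days
Therefore the irrigation interval = 3.47 days.


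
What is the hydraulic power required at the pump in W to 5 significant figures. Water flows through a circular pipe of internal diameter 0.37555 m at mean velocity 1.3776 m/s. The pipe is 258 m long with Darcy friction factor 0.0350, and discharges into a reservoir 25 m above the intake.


Approach: apply continuity + Darcy-Weisbach + hydraulic power, Q = A*v; hf = f*(L/D)*(v^2/(2g)); H = static + hf; P = rho*g*Q*H.
Step 1 — flow rate (continuity, Q = A*v):
  A = pi*(0.37555/2)^2 = 0.1107708 m^2
  Q = 0.1107708 * 1.3776 = 0.1525979 m^3/s
Step 2 — friction head loss (Darcy-Weisbach):
  hf = 0.0350 * (258/0.37555) * (1.3776^2 / (2*9.81))
  hf = 2.325773 m
Step 3 — total head: H = 25 + 2.325773 = 27.32577 m
Step 4 — hydraulic power (P = rho*g*Q*H):
  P = 1000 * 9.81 * 0.1525979 * 27.32577 = 40906 W
Therefore the hydraulic power required at the pump = 40906 W.


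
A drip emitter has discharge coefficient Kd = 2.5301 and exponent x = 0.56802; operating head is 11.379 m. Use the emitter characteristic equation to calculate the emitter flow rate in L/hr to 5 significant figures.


Approach: apply the emitter characteristic equation, q = Kd * h^x.
q = 2.5301 * 11.379^0.56802 = 10.070 L/hr
Therefore the emitter flow rate = 10.070 L/hr.


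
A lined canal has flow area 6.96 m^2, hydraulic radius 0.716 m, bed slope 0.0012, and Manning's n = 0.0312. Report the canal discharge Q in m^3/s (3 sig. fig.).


Approach: apply Manning's equation, Q = (1/n)*A*R^(2/3)*S^(1/2).
Q = (1/0.0312) * 6.96 * 0.716^(2/3) * 0.0012^(1/2) = 6.18 m^3/s
Therefore the canal discharge Q = 6.18 m^3/s.


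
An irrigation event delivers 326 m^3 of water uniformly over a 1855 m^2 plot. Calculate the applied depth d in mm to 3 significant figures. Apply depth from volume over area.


Approach: apply depth from volume over area, d = (V/A)*1000.
d = (326 / 1855) * 1000 = 176 mm
Therefore the applied depth d = 176 mm.


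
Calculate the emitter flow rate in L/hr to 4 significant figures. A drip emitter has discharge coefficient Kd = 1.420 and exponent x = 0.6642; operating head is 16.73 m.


Approach: apply the emitter characteristic equation, q = Kd * h^x.
q = 1.420 * 16.73^0.6642 = 9.224 L/hr
Therefore the emitter flow rate = 9.224 L/hr.


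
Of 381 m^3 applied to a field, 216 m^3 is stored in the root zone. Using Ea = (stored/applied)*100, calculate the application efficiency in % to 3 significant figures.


Ea = (216/381)*100 = 56.7 %
Therefore the application efficiency = 56.7 %.


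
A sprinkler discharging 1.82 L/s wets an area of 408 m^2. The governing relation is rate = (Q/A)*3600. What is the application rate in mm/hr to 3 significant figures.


rate = (1.82 / 408) * 3600 = 16.1 mm/hr
Therefore the application rate = 16.1 mm/hr.


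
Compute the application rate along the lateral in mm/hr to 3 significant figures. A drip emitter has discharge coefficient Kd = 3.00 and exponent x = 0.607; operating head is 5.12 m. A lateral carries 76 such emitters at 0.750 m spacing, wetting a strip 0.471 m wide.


Approach: apply the emitter equation with a lateral mass balance, q = Kd*h^x; Q = n*q; rate = Q/(n*spacing*width).
Step 1 — single emitter flow (q = Kd*h^x):
  q = 3.00 * 5.12^0.607 = 8.0844 L/hr
Step 2 — total lateral flow: Q = 76 * 8.0844 = 614.41 L/hr
Step 3 — wetted area: A = 76 * 0.750 * 0.471 = 26.847 m^2
Step 4 — application rate: Q/A = 614.41/26.847 = 22.9 mm/hr
Therefore the application rate along the lateral = 22.9 mm/hr.


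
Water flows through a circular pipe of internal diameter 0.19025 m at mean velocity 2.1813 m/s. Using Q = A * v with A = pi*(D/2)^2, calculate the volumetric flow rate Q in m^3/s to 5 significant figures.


A = pi*(0.19025/2)^2 = 0.02842754 m^2
Q = 0.02842754 * 2.1813 = 0.062009 m^3/s
Therefore the volumetric flow rate Q = 0.062009 m^3/s.


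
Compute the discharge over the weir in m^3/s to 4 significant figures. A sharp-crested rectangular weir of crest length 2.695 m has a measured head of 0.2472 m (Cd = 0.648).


Approach: apply the rectangular weir equation, Q = (2/3)*Cd*L*sqrt(2g)*H^1.5.
Q = (2/3)*0.648*2.695*sqrt(2*9.81)*0.2472^1.5 = 0.6338 m^3/s
Therefore the discharge over the weir = 0.6338 m^3/s.


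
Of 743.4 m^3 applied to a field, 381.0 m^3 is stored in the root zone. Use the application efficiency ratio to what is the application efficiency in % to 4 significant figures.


Approach: apply the application efficiency ratio, Ea = (stored/applied)*100.
Ea = (381.0/743.4)*100 = 51.25 %
Therefore the application efficiency = 51.25 %.


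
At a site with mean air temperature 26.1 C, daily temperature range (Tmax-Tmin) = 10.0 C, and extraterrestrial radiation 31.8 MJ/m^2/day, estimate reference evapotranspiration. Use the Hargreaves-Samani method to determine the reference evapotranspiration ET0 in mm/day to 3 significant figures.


Approach: apply the Hargreaves-Samani method, ET0 = 0.0023*(Tmean+17.8)*sqrt(Tmax-Tmin)*0.408*Ra.
ET0 = 0.0023*(26.1+17.8)*sqrt(10.0)*0.408*31.8 = 4.14 mm/day
Therefore the reference evapotranspiration ET0 = 4.14 mm/day.


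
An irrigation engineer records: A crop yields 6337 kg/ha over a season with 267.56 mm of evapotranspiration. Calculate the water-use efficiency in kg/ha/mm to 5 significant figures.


Approach: apply the water-use efficiency ratio, WUE = yield/ET.
WUE = 6337 / 267.56 = 23.684 kg/ha/mm
Therefore the water-use efficiency = 23.684 kg/ha/mm.


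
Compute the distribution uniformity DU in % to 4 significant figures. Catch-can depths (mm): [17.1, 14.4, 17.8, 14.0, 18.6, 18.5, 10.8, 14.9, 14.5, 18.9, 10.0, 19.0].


Approach: apply the low-quarter distribution uniformity, DU = (mean of lowest quarter of readings / overall mean)*100.
sorted lowest 3 of 12: [10.0, 10.8, 14.0] -> mean = 11.6000 mm
overall mean = 15.7083 mm
DU = (11.6000/15.7083)*100 = 73.85 %
Therefore the distribution uniformity DU = 73.85 %.


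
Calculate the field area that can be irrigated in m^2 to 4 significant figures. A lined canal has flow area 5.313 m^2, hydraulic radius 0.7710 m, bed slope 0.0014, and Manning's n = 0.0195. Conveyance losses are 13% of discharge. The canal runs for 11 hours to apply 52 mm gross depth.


Approach: apply Manning's equation with a conveyance and depth budget, Q = (1/n)*A*R^(2/3)*S^(1/2); Q_field = Q*(1-loss); Area = Q_field*t/(d/1000).
Step 1 — canal discharge (Manning's equation):
  Q = (1/0.0195) * 5.313 * 0.7710^(2/3) * 0.0014^(1/2) = 8.57180 m^3/s
Step 2 — delivered flow: Q_field = 8.57180*(1 - 13/100) = 7.45747 m^3/s
Step 3 — volume delivered: V = 7.45747 * 11*3600 = 295316 m^3
Step 4 — area served: A = V / (depth/1000) = 295316 / 0.052 = 5679000 m^2
Therefore the field area that can be irrigated = 5679000 m^2.


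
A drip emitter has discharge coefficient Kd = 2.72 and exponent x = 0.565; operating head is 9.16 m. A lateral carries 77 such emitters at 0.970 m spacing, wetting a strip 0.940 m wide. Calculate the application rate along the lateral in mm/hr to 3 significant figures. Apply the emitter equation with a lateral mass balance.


Approach: apply the emitter equation with a lateral mass balance, q = Kd*h^x; Q = n*q; rate = Q/(n*spacing*width).
Step 1 — single emitter flow (q = Kd*h^x):
  q = 2.72 * 9.16^0.565 = 9.5069 L/hr
Step 2 — total lateral flow: Q = 77 * 9.5069 = 732.03 L/hr
Step 3 — wetted area: A = 77 * 0.970 * 0.940 = 70.209 m^2
Step 4 — application rate: Q/A = 732.03/70.209 = 10.4 mm/hr
Therefore the application rate along the lateral = 10.4 mm/hr.


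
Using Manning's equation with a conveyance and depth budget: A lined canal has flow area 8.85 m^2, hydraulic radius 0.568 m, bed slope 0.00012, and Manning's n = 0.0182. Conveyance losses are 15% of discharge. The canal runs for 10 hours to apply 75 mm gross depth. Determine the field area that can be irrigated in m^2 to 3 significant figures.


Approach: apply Manning's equation with a conveyance and depth budget, Q = (1/n)*A*R^(2/3)*S^(1/2); Q_field = Q*(1-loss); Area = Q_field*t/(d/1000).
Step 1 — canal discharge (Manning's equation):
  Q = (1/0.0182) * 8.85 * 0.568^(2/3) * 0.00012^(1/2) = 3.6534 m^3/s
Step 2 — delivered flow: Q_field = 3.6534*(1 - 15/100) = 3.1054 m^3/s
Step 3 — volume delivered: V = 3.1054 * 10*3600 = 111790 m^3
Step 4 — area served: A = V / (depth/1000) = 111790 / 0.075 = 1490000 m^2
Therefore the field area that can be irrigated = 1490000 m^2.


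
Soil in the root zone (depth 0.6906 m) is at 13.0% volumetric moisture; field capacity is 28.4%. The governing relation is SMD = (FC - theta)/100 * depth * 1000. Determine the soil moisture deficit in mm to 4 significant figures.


SMD = (28.4 - 13.0)/100 * 0.6906 * 1000 = 106.4 mm
Therefore the soil moisture deficit = 106.4 mm.


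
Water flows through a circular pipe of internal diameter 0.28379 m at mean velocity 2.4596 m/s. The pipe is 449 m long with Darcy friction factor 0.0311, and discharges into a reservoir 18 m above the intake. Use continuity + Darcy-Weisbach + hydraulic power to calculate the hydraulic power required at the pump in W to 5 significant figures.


Approach: apply continuity + Darcy-Weisbach + hydraulic power, Q = A*v; hf = f*(L/D)*(v^2/(2g)); H = static + hf; P = rho*g*Q*H.
Step 1 — flow rate (continuity, Q = A*v):
  A = pi*(0.28379/2)^2 = 0.06325343 m^2
  Q = 0.06325343 * 2.4596 = 0.1555781 m^3/s
Step 2 — friction head loss (Darcy-Weisbach):
  hf = 0.0311 * (449/0.28379) * (2.4596^2 / (2*9.81))
  hf = 15.17189 m
Step 3 — total head: H = 18 + 15.17189 = 33.17189 m
Step 4 — hydraulic power (P = rho*g*Q*H):
  P = 1000 * 9.81 * 0.1555781 * 33.17189 = 50628 W
Therefore the hydraulic power required at the pump = 50628 W.


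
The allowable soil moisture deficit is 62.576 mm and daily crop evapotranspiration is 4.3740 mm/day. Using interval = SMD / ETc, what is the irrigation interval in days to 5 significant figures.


interval = 62.576 / 4.3740 = 14.306 days
Therefore the irrigation interval = 14.306 days.


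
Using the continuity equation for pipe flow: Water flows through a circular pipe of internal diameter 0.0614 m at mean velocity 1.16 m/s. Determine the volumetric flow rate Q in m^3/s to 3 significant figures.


Approach: apply the continuity equation for pipe flow, Q = A * v with A = pi*(D/2)^2.
A = pi*(0.0614/2)^2 = 0.0029609 m^2
Q = 0.0029609 * 1.16 = 0.00343 m^3/s
Therefore the volumetric flow rate Q = 0.00343 m^3/s.


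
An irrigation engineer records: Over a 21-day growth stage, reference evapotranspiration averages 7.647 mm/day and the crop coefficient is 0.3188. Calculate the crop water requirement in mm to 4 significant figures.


Approach: apply the crop water requirement relation, CWR = ET0 * Kc * days.
CWR = 7.647 * 0.3188 * 21 = 51.20 mm
Therefore the crop water requirement = 51.20 mm.


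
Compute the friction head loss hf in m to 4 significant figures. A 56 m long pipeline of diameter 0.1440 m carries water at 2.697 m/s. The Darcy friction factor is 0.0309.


Approach: apply the Darcy-Weisbach equation, hf = f*(L/D)*(v^2/(2g)).
hf = 0.0309 * (56/0.1440) * (2.697^2 / (2*9.81))
hf = 4.455 m
Therefore the friction head loss hf = 4.455 m.


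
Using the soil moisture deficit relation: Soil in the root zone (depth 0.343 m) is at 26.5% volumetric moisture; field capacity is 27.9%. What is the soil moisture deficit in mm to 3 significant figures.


Approach: apply the soil moisture deficit relation, SMD = (FC - theta)/100 * depth * 1000.
SMD = (27.9 - 26.5)/100 * 0.343 * 1000 = 4.80 mm
Therefore the soil moisture deficit = 4.80 mm.


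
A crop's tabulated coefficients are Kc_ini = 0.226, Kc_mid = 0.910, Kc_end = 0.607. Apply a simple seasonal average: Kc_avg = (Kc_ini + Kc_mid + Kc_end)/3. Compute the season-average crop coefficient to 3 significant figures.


Kc_avg = (0.226 + 0.910 + 0.607)/3 = 0.581
Therefore the season-average crop coefficient = 0.581.


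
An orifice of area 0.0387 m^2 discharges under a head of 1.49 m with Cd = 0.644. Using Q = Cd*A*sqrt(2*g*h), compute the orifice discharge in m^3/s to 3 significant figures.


Q = 0.644 * 0.0387 * sqrt(2*9.81*1.49) = 0.135 m^3/s
Therefore the orifice discharge = 0.135 m^3/s.


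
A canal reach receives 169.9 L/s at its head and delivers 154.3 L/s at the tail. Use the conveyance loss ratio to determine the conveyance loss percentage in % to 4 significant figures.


Approach: apply the conveyance loss ratio, loss% = ((Q_head - Q_tail)/Q_head)*100.
loss = ((169.9 - 154.3)/169.9)*100 = 9.182 %
Therefore the conveyance loss percentage = 9.182 %.


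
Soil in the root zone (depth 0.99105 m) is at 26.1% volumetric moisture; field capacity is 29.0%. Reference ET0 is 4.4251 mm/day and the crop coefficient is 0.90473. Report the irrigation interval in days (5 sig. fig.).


Approach: apply soil-water budget scheduling, SMD = (FC-theta)/100*depth*1000; ETc = ET0*Kc; interval = SMD/ETc.
Step 1 — soil moisture deficit:
  SMD = (29.0 - 26.1)/100 * 0.99105 * 1000 = 28.74045 mm
Step 2 — daily crop ET (ETc = ET0*Kc):
  ETc = 4.4251 * 0.90473 = 4.003521 mm/day
Step 3 — irrigation interval (SMD/ETc):
  interval = 28.74045 / 4.003521 = 7.1788 days
Therefore the irrigation interval = 7.1788 days.


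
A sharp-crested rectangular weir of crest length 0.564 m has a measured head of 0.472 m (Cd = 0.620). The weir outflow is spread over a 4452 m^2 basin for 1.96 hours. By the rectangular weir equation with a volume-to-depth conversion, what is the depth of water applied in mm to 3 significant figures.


Approach: apply the rectangular weir equation with a volume-to-depth conversion, Q = (2/3)*Cd*L*sqrt(2g)*H^1.5; d = Q*t/A * 1000.
Step 1 — weir discharge:
  Q = (2/3)*0.620*0.564*sqrt(2*9.81)*0.472^1.5 = 0.33484 m^3/s
Step 2 — volume: V = 0.33484 * 1.96*3600 = 2362.7 m^3
Step 3 — depth: d = V/A * 1000 = 2362.7/4452 * 1000 = 531 mm
Therefore the depth of water applied = 531 mm.


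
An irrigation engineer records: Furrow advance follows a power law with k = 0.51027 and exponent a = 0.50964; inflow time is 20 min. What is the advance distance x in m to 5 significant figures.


Approach: apply the power-law advance function, x = k*t^a.
x = 0.51027 * 20^0.50964 = 2.3489 m
Therefore the advance distance x = 2.3489 m.


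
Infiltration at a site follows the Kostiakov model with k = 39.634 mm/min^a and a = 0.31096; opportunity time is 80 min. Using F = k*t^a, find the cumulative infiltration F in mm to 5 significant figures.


F = 39.634 * 80^0.31096 = 154.83 mm
Therefore the cumulative infiltration F = 154.83 mm.


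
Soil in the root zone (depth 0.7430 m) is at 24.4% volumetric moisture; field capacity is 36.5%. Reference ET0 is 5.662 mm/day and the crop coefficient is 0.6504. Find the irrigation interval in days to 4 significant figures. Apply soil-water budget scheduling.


Approach: apply soil-water budget scheduling, SMD = (FC-theta)/100*depth*1000; ETc = ET0*Kc; interval = SMD/ETc.
Step 1 — soil moisture deficit:
  SMD = (36.5 - 24.4)/100 * 0.7430 * 1000 = 89.9030 mm
Step 2 — daily crop ET (ETc = ET0*Kc):
  ETc = 5.662 * 0.6504 = 3.68256 mm/day
Step 3 — irrigation interval (SMD/ETc):
  interval = 89.9030 / 3.68256 = 24.41 days
Therefore the irrigation interval = 24.41 days.


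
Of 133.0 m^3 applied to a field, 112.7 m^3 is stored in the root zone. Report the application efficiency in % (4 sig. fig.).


Approach: apply the application efficiency ratio, Ea = (stored/applied)*100.
Ea = (112.7/133.0)*100 = 84.74 %
Therefore the application efficiency = 84.74 %.


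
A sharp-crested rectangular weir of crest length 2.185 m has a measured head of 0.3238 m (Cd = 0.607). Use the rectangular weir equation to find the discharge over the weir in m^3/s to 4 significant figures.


Approach: apply the rectangular weir equation, Q = (2/3)*Cd*L*sqrt(2g)*H^1.5.
Q = (2/3)*0.607*2.185*sqrt(2*9.81)*0.3238^1.5 = 0.7216 m^3/s
Therefore the discharge over the weir = 0.7216 m^3/s.


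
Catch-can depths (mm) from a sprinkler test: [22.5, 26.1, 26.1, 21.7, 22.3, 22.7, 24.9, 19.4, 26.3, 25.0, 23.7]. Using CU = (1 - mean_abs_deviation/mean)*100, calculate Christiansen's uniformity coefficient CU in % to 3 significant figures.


mean = 23.700 mm
mean |d_i - mean| = 1.8000 mm
CU = (1 - 1.8000/23.700)*100 = 92.4 %
Therefore Christiansen's uniformity coefficient CU = 92.4 %.


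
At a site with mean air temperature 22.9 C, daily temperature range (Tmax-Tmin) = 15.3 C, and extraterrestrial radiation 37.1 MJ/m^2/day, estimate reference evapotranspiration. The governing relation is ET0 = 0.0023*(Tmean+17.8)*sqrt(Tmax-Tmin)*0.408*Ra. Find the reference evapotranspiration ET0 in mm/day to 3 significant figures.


ET0 = 0.0023*(22.9+17.8)*sqrt(15.3)*0.408*37.1 = 5.54 mm/day
Therefore the reference evapotranspiration ET0 = 5.54 mm/day.


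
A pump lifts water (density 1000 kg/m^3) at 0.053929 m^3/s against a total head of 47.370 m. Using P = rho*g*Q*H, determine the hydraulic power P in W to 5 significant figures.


P = 1000 * 9.81 * 0.053929 * 47.370 = 25061 W
Therefore the hydraulic power P = 25061 W.


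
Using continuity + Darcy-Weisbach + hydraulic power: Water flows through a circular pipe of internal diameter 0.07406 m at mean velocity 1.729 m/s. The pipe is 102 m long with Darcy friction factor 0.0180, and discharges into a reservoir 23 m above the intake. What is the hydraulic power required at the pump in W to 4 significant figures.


Approach: apply continuity + Darcy-Weisbach + hydraulic power, Q = A*v; hf = f*(L/D)*(v^2/(2g)); H = static + hf; P = rho*g*Q*H.
Step 1 — flow rate (continuity, Q = A*v):
  A = pi*(0.07406/2)^2 = 0.00430782 m^2
  Q = 0.00430782 * 1.729 = 0.00744822 m^3/s
Step 2 — friction head loss (Darcy-Weisbach):
  hf = 0.0180 * (102/0.07406) * (1.729^2 / (2*9.81))
  hf = 3.77729 m
Step 3 — total head: H = 23 + 3.77729 = 26.7773 m
Step 4 — hydraulic power (P = rho*g*Q*H):
  P = 1000 * 9.81 * 0.00744822 * 26.7773 = 1957 W
Therefore the hydraulic power required at the pump = 1957 W.


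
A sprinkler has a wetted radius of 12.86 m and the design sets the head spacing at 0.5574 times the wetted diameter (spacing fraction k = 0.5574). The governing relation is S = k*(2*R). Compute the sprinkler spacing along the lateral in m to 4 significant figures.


S = 0.5574 * (2 * 12.86) = 14.34 m
Therefore the sprinkler spacing along the lateral = 14.34 m.


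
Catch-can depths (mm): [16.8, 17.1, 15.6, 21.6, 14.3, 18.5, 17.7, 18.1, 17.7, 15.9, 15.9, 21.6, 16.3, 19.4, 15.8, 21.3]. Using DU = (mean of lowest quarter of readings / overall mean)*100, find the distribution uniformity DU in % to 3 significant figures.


sorted lowest 4 of 16: [14.3, 15.6, 15.8, 15.9] -> mean = 15.400 mm
overall mean = 17.725 mm
DU = (15.400/17.725)*100 = 86.9 %
Therefore the distribution uniformity DU = 86.9 %.


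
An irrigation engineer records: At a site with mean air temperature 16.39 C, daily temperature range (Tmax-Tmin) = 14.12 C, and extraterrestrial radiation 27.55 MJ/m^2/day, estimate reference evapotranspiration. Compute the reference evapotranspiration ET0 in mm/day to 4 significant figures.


Approach: apply the Hargreaves-Samani method, ET0 = 0.0023*(Tmean+17.8)*sqrt(Tmax-Tmin)*0.408*Ra.
ET0 = 0.0023*(16.39+17.8)*sqrt(14.12)*0.408*27.55 = 3.321 mm/day
Therefore the reference evapotranspiration ET0 = 3.321 mm/day.


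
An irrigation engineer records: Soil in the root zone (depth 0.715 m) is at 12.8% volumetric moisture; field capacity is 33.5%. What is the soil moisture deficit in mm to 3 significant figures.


Approach: apply the soil moisture deficit relation, SMD = (FC - theta)/100 * depth * 1000.
SMD = (33.5 - 12.8)/100 * 0.715 * 1000 = 148 mm
Therefore the soil moisture deficit = 148 mm.


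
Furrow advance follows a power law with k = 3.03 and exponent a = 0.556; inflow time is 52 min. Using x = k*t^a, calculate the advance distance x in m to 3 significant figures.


x = 3.03 * 52^0.556 = 27.3 m
Therefore the advance distance x = 27.3 m.


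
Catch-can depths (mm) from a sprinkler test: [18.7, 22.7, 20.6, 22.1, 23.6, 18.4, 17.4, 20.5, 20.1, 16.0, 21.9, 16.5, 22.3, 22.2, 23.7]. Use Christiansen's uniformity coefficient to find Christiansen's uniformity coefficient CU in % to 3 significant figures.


Approach: apply Christiansen's uniformity coefficient, CU = (1 - mean_abs_deviation/mean)*100.
mean = 20.447 mm
mean |d_i - mean| = 2.0773 mm
CU = (1 - 2.0773/20.447)*100 = 89.8 %
Therefore Christiansen's uniformity coefficient CU = 89.8 %.


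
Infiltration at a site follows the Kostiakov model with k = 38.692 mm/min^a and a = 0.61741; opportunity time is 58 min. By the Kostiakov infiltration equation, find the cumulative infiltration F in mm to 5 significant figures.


Approach: apply the Kostiakov infiltration equation, F = k*t^a.
F = 38.692 * 58^0.61741 = 474.66 mm
Therefore the cumulative infiltration F = 474.66 mm.


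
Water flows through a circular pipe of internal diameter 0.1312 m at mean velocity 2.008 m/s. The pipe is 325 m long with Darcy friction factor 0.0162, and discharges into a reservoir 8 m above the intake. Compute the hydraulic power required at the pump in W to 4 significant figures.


Approach: apply continuity + Darcy-Weisbach + hydraulic power, Q = A*v; hf = f*(L/D)*(v^2/(2g)); H = static + hf; P = rho*g*Q*H.
Step 1 — flow rate (continuity, Q = A*v):
  A = pi*(0.1312/2)^2 = 0.0135194 m^2
  Q = 0.0135194 * 2.008 = 0.0271470 m^3/s
Step 2 — friction head loss (Darcy-Weisbach):
  hf = 0.0162 * (325/0.1312) * (2.008^2 / (2*9.81))
  hf = 8.24694 m
Step 3 — total head: H = 8 + 8.24694 = 16.2469 m
Step 4 — hydraulic power (P = rho*g*Q*H):
  P = 1000 * 9.81 * 0.0271470 * 16.2469 = 4327 W
Therefore the hydraulic power required at the pump = 4327 W.


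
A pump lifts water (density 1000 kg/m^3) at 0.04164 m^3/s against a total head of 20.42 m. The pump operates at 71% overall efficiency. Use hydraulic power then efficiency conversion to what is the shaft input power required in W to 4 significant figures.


Approach: apply hydraulic power then efficiency conversion, P = rho*g*Q*H; P_in = P/eta.
Step 1 — hydraulic power (P = rho*g*Q*H):
  P = 1000 * 9.81 * 0.04164 * 20.42 = 8341.33 W
Step 2 — input power: P_in = P/eta = 8341.33 / 0.71 = 11750 W
Therefore the shaft input power required = 11750 W.


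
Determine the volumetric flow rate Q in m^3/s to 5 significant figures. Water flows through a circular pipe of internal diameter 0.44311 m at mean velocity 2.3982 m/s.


Approach: apply the continuity equation for pipe flow, Q = A * v with A = pi*(D/2)^2.
A = pi*(0.44311/2)^2 = 0.1542102 m^2
Q = 0.1542102 * 2.3982 = 0.36983 m^3/s
Therefore the volumetric flow rate Q = 0.36983 m^3/s.


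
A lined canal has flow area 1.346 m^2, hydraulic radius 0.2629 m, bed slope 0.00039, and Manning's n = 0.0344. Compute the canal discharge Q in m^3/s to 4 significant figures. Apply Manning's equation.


Approach: apply Manning's equation, Q = (1/n)*A*R^(2/3)*S^(1/2).
Q = (1/0.0344) * 1.346 * 0.2629^(2/3) * 0.00039^(1/2) = 0.3171 m^3/s
Therefore the canal discharge Q = 0.3171 m^3/s.


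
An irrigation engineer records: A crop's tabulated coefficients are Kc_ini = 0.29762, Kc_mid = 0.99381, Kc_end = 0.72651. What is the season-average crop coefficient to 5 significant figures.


Approach: apply a simple seasonal average, Kc_avg = (Kc_ini + Kc_mid + Kc_end)/3.
Kc_avg = (0.29762 + 0.99381 + 0.72651)/3 = 0.67265
Therefore the season-average crop coefficient = 0.67265.


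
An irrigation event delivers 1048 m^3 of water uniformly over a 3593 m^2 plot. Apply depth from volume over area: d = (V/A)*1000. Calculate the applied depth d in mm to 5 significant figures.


d = (1048 / 3593) * 1000 = 291.68 mm
Therefore the applied depth d = 291.68 mm.


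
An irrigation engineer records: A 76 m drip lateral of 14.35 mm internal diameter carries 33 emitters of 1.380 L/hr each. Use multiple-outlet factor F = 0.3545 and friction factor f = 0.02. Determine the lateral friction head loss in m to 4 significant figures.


Approach: apply Darcy-Weisbach with the multiple-outlet F-factor, Q = n*q/(3600*1000) m^3/s; v = Q/A; hf = F*f*(L/D)*(v^2/(2g)).
Q = 33*1.380/(3600*1000) = 1.26500e-05 m^3/s
A = pi*(14.35e-3/2)^2 = 1.61731e-04 m^2, so v = Q/A = 0.0782162 m/s
hf = 0.3545*0.02*(76/0.01435)*(0.0782162^2/(2*9.81)) = 0.01171 m
Therefore the lateral friction head loss = 0.01171 m.


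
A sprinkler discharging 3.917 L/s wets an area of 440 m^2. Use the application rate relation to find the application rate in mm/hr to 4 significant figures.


Approach: apply the application rate relation, rate = (Q/A)*3600.
rate = (3.917 / 440) * 3600 = 32.05 mm/hr
Therefore the application rate = 32.05 mm/hr.


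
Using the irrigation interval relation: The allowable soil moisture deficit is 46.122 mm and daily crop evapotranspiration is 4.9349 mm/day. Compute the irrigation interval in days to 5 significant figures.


Approach: apply the irrigation interval relation, interval = SMD / ETc.
interval = 46.122 / 4.9349 = 9.3461 days
Therefore the irrigation interval = 9.3461 days.


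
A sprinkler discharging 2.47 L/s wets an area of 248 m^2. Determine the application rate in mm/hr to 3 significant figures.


Approach: apply the application rate relation, rate = (Q/A)*3600.
rate = (2.47 / 248) * 3600 = 35.9 mm/hr
Therefore the application rate = 35.9 mm/hr.


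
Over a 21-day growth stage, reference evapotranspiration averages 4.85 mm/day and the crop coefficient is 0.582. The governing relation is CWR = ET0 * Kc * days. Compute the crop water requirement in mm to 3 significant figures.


CWR = 4.85 * 0.582 * 21 = 59.3 mm
Therefore the crop water requirement = 59.3 mm.


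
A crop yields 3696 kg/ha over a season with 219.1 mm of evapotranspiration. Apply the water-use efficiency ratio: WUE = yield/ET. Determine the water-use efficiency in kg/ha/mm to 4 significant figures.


WUE = 3696 / 219.1 = 16.87 kg/ha/mm
Therefore the water-use efficiency = 16.87 kg/ha/mm.


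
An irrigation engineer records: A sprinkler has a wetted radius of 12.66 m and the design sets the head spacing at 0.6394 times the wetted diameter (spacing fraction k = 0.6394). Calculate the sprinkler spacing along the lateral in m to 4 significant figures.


Approach: apply the sprinkler spacing rule (spacing as a fraction of wetted diameter), S = k*(2*R).
S = 0.6394 * (2 * 12.66) = 16.19 m
Therefore the sprinkler spacing along the lateral = 16.19 m.


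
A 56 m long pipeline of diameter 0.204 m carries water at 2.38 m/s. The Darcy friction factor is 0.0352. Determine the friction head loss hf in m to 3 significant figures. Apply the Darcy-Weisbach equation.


Approach: apply the Darcy-Weisbach equation, hf = f*(L/D)*(v^2/(2g)).
hf = 0.0352 * (56/0.204) * (2.38^2 / (2*9.81))
hf = 2.79 m
Therefore the friction head loss hf = 2.79 m.


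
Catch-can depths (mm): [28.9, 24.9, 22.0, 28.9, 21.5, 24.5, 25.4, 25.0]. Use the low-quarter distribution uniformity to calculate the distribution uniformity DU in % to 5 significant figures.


Approach: apply the low-quarter distribution uniformity, DU = (mean of lowest quarter of readings / overall mean)*100.
sorted lowest 2 of 8: [21.5, 22.0] -> mean = 21.75000 mm
overall mean = 25.13750 mm
DU = (21.75000/25.13750)*100 = 86.524 %
Therefore the distribution uniformity DU = 86.524 %.


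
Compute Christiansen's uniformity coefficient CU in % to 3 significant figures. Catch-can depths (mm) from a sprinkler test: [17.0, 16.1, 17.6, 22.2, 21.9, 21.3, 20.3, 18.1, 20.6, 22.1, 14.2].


Approach: apply Christiansen's uniformity coefficient, CU = (1 - mean_abs_deviation/mean)*100.
mean = 19.218 mm
mean |d_i - mean| = 2.3802 mm
CU = (1 - 2.3802/19.218)*100 = 87.6 %
Therefore Christiansen's uniformity coefficient CU = 87.6 %.


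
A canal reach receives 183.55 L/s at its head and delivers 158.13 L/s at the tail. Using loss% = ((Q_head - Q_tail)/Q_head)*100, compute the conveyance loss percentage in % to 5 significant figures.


loss = ((183.55 - 158.13)/183.55)*100 = 13.849 %
Therefore the conveyance loss percentage = 13.849 %.


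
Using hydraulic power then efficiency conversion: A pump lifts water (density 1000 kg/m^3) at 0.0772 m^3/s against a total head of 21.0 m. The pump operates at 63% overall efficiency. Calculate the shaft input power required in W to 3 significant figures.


Approach: apply hydraulic power then efficiency conversion, P = rho*g*Q*H; P_in = P/eta.
Step 1 — hydraulic power (P = rho*g*Q*H):
  P = 1000 * 9.81 * 0.0772 * 21.0 = 15904 W
Step 2 — input power: P_in = P/eta = 15904 / 0.63 = 25200 W
Therefore the shaft input power required = 25200 W.


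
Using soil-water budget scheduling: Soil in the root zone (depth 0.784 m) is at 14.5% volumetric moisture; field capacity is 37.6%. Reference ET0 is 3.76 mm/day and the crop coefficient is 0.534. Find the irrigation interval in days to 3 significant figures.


Approach: apply soil-water budget scheduling, SMD = (FC-theta)/100*depth*1000; ETc = ET0*Kc; interval = SMD/ETc.
Step 1 — soil moisture deficit:
  SMD = (37.6 - 14.5)/100 * 0.784 * 1000 = 181.10 mm
Step 2 — daily crop ET (ETc = ET0*Kc):
  ETc = 3.76 * 0.534 = 2.0078 mm/day
Step 3 — irrigation interval (SMD/ETc):
  interval = 181.10 / 2.0078 = 90.2 days
Therefore the irrigation interval = 90.2 days.
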